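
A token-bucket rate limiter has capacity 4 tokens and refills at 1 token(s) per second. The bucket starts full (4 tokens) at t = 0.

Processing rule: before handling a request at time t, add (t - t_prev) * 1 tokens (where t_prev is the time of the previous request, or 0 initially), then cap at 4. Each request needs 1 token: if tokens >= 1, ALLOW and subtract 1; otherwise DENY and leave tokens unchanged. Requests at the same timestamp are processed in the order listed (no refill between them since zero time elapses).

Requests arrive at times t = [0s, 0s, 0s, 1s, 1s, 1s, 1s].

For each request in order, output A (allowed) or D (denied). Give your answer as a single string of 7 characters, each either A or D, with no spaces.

Answer: AAAAADD

Derivation:
Simulating step by step:
  req#1 t=0s: ALLOW
  req#2 t=0s: ALLOW
  req#3 t=0s: ALLOW
  req#4 t=1s: ALLOW
  req#5 t=1s: ALLOW
  req#6 t=1s: DENY
  req#7 t=1s: DENY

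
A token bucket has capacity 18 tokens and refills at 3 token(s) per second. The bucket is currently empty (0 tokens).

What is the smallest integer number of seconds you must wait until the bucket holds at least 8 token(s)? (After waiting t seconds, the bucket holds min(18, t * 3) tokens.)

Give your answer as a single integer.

Answer: 3

Derivation:
Need t * 3 >= 8, so t >= 8/3.
Smallest integer t = ceil(8/3) = 3.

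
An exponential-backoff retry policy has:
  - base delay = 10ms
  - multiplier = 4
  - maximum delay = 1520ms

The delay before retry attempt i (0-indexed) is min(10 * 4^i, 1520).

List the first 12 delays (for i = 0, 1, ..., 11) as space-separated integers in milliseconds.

Answer: 10 40 160 640 1520 1520 1520 1520 1520 1520 1520 1520

Derivation:
Computing each delay:
  i=0: min(10*4^0, 1520) = 10
  i=1: min(10*4^1, 1520) = 40
  i=2: min(10*4^2, 1520) = 160
  i=3: min(10*4^3, 1520) = 640
  i=4: min(10*4^4, 1520) = 1520
  i=5: min(10*4^5, 1520) = 1520
  i=6: min(10*4^6, 1520) = 1520
  i=7: min(10*4^7, 1520) = 1520
  i=8: min(10*4^8, 1520) = 1520
  i=9: min(10*4^9, 1520) = 1520
  i=10: min(10*4^10, 1520) = 1520
  i=11: min(10*4^11, 1520) = 1520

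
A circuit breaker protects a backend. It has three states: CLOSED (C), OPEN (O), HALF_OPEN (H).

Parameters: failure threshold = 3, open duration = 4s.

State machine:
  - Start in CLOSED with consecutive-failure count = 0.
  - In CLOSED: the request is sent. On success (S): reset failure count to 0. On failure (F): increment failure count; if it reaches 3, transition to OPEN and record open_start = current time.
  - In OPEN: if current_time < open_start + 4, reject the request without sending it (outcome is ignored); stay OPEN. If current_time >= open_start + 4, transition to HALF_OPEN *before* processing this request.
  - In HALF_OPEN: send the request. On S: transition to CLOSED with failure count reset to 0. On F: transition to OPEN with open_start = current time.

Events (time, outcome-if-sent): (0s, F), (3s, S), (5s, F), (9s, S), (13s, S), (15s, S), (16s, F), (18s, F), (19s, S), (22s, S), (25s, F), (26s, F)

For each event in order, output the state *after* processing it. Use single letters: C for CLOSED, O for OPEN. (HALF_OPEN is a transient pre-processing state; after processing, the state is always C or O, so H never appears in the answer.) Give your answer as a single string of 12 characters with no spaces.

Answer: CCCCCCCCCCCC

Derivation:
State after each event:
  event#1 t=0s outcome=F: state=CLOSED
  event#2 t=3s outcome=S: state=CLOSED
  event#3 t=5s outcome=F: state=CLOSED
  event#4 t=9s outcome=S: state=CLOSED
  event#5 t=13s outcome=S: state=CLOSED
  event#6 t=15s outcome=S: state=CLOSED
  event#7 t=16s outcome=F: state=CLOSED
  event#8 t=18s outcome=F: state=CLOSED
  event#9 t=19s outcome=S: state=CLOSED
  event#10 t=22s outcome=S: state=CLOSED
  event#11 t=25s outcome=F: state=CLOSED
  event#12 t=26s outcome=F: state=CLOSED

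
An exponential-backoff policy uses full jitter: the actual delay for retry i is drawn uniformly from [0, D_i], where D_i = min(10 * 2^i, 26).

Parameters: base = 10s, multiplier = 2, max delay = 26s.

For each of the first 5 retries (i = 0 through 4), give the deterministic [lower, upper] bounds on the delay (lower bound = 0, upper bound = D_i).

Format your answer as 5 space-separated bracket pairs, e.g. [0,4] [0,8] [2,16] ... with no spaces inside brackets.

Answer: [0,10] [0,20] [0,26] [0,26] [0,26]

Derivation:
Computing bounds per retry:
  i=0: D_i=min(10*2^0,26)=10, bounds=[0,10]
  i=1: D_i=min(10*2^1,26)=20, bounds=[0,20]
  i=2: D_i=min(10*2^2,26)=26, bounds=[0,26]
  i=3: D_i=min(10*2^3,26)=26, bounds=[0,26]
  i=4: D_i=min(10*2^4,26)=26, bounds=[0,26]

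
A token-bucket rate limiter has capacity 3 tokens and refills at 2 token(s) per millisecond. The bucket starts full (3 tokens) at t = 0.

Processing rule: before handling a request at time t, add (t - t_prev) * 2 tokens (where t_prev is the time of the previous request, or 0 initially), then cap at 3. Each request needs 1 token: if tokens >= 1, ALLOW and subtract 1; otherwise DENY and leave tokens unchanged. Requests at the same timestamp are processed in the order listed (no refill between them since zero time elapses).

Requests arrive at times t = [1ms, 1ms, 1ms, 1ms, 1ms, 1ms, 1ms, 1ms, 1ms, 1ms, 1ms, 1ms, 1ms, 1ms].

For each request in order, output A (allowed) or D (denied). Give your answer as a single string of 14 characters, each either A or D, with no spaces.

Simulating step by step:
  req#1 t=1ms: ALLOW
  req#2 t=1ms: ALLOW
  req#3 t=1ms: ALLOW
  req#4 t=1ms: DENY
  req#5 t=1ms: DENY
  req#6 t=1ms: DENY
  req#7 t=1ms: DENY
  req#8 t=1ms: DENY
  req#9 t=1ms: DENY
  req#10 t=1ms: DENY
  req#11 t=1ms: DENY
  req#12 t=1ms: DENY
  req#13 t=1ms: DENY
  req#14 t=1ms: DENY

Answer: AAADDDDDDDDDDD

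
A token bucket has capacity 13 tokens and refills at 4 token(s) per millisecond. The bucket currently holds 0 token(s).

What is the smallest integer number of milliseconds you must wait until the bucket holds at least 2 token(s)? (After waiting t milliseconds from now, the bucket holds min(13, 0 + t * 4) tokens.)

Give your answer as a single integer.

Answer: 1

Derivation:
Need 0 + t * 4 >= 2, so t >= 2/4.
Smallest integer t = ceil(2/4) = 1.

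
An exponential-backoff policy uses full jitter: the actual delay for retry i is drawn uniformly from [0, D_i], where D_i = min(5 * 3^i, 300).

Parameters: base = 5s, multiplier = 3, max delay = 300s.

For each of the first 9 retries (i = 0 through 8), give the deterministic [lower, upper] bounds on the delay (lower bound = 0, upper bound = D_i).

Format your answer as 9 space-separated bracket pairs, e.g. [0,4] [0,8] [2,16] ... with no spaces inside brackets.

Computing bounds per retry:
  i=0: D_i=min(5*3^0,300)=5, bounds=[0,5]
  i=1: D_i=min(5*3^1,300)=15, bounds=[0,15]
  i=2: D_i=min(5*3^2,300)=45, bounds=[0,45]
  i=3: D_i=min(5*3^3,300)=135, bounds=[0,135]
  i=4: D_i=min(5*3^4,300)=300, bounds=[0,300]
  i=5: D_i=min(5*3^5,300)=300, bounds=[0,300]
  i=6: D_i=min(5*3^6,300)=300, bounds=[0,300]
  i=7: D_i=min(5*3^7,300)=300, bounds=[0,300]
  i=8: D_i=min(5*3^8,300)=300, bounds=[0,300]

Answer: [0,5] [0,15] [0,45] [0,135] [0,300] [0,300] [0,300] [0,300] [0,300]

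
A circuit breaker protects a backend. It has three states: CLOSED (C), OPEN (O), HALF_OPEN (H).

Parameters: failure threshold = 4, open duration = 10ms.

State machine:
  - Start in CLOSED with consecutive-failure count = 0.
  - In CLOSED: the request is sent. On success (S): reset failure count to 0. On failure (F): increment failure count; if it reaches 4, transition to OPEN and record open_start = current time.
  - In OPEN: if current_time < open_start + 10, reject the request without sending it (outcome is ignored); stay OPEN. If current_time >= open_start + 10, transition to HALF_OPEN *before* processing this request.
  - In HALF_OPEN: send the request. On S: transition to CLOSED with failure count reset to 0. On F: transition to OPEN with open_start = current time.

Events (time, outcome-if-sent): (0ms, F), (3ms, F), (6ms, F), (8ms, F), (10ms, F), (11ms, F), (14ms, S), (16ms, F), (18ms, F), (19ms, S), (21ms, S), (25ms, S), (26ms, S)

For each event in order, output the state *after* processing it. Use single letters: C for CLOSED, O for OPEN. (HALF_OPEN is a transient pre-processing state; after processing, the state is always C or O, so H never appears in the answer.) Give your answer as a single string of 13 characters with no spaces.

State after each event:
  event#1 t=0ms outcome=F: state=CLOSED
  event#2 t=3ms outcome=F: state=CLOSED
  event#3 t=6ms outcome=F: state=CLOSED
  event#4 t=8ms outcome=F: state=OPEN
  event#5 t=10ms outcome=F: state=OPEN
  event#6 t=11ms outcome=F: state=OPEN
  event#7 t=14ms outcome=S: state=OPEN
  event#8 t=16ms outcome=F: state=OPEN
  event#9 t=18ms outcome=F: state=OPEN
  event#10 t=19ms outcome=S: state=OPEN
  event#11 t=21ms outcome=S: state=OPEN
  event#12 t=25ms outcome=S: state=OPEN
  event#13 t=26ms outcome=S: state=OPEN

Answer: CCCOOOOOOOOOO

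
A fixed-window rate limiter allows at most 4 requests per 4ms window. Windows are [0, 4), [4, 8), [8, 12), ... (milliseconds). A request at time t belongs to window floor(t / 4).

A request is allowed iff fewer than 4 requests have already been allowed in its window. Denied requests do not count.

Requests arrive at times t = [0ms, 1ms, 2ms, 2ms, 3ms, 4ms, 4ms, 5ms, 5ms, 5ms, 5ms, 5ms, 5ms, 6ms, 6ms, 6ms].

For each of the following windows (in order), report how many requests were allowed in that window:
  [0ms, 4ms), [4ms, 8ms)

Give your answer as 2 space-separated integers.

Processing requests:
  req#1 t=0ms (window 0): ALLOW
  req#2 t=1ms (window 0): ALLOW
  req#3 t=2ms (window 0): ALLOW
  req#4 t=2ms (window 0): ALLOW
  req#5 t=3ms (window 0): DENY
  req#6 t=4ms (window 1): ALLOW
  req#7 t=4ms (window 1): ALLOW
  req#8 t=5ms (window 1): ALLOW
  req#9 t=5ms (window 1): ALLOW
  req#10 t=5ms (window 1): DENY
  req#11 t=5ms (window 1): DENY
  req#12 t=5ms (window 1): DENY
  req#13 t=5ms (window 1): DENY
  req#14 t=6ms (window 1): DENY
  req#15 t=6ms (window 1): DENY
  req#16 t=6ms (window 1): DENY

Allowed counts by window: 4 4

Answer: 4 4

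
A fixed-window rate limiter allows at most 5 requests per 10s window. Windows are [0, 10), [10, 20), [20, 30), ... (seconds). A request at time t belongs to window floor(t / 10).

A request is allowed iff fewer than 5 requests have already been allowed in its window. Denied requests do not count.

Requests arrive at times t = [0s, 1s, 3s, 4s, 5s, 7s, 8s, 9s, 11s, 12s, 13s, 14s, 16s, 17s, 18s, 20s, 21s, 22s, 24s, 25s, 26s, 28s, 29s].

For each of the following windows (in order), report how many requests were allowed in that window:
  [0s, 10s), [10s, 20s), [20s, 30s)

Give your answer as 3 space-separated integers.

Answer: 5 5 5

Derivation:
Processing requests:
  req#1 t=0s (window 0): ALLOW
  req#2 t=1s (window 0): ALLOW
  req#3 t=3s (window 0): ALLOW
  req#4 t=4s (window 0): ALLOW
  req#5 t=5s (window 0): ALLOW
  req#6 t=7s (window 0): DENY
  req#7 t=8s (window 0): DENY
  req#8 t=9s (window 0): DENY
  req#9 t=11s (window 1): ALLOW
  req#10 t=12s (window 1): ALLOW
  req#11 t=13s (window 1): ALLOW
  req#12 t=14s (window 1): ALLOW
  req#13 t=16s (window 1): ALLOW
  req#14 t=17s (window 1): DENY
  req#15 t=18s (window 1): DENY
  req#16 t=20s (window 2): ALLOW
  req#17 t=21s (window 2): ALLOW
  req#18 t=22s (window 2): ALLOW
  req#19 t=24s (window 2): ALLOW
  req#20 t=25s (window 2): ALLOW
  req#21 t=26s (window 2): DENY
  req#22 t=28s (window 2): DENY
  req#23 t=29s (window 2): DENY

Allowed counts by window: 5 5 5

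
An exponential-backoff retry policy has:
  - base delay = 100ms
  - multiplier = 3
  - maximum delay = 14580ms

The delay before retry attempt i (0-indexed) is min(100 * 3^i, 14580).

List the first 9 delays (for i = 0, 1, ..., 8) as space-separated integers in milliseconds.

Answer: 100 300 900 2700 8100 14580 14580 14580 14580

Derivation:
Computing each delay:
  i=0: min(100*3^0, 14580) = 100
  i=1: min(100*3^1, 14580) = 300
  i=2: min(100*3^2, 14580) = 900
  i=3: min(100*3^3, 14580) = 2700
  i=4: min(100*3^4, 14580) = 8100
  i=5: min(100*3^5, 14580) = 14580
  i=6: min(100*3^6, 14580) = 14580
  i=7: min(100*3^7, 14580) = 14580
  i=8: min(100*3^8, 14580) = 14580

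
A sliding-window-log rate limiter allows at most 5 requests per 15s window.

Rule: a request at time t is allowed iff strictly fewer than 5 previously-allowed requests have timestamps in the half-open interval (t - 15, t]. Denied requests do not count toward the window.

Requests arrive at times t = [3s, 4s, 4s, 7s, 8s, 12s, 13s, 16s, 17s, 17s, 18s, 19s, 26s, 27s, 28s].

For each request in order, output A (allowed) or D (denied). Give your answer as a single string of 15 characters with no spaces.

Tracking allowed requests in the window:
  req#1 t=3s: ALLOW
  req#2 t=4s: ALLOW
  req#3 t=4s: ALLOW
  req#4 t=7s: ALLOW
  req#5 t=8s: ALLOW
  req#6 t=12s: DENY
  req#7 t=13s: DENY
  req#8 t=16s: DENY
  req#9 t=17s: DENY
  req#10 t=17s: DENY
  req#11 t=18s: ALLOW
  req#12 t=19s: ALLOW
  req#13 t=26s: ALLOW
  req#14 t=27s: ALLOW
  req#15 t=28s: ALLOW

Answer: AAAAADDDDDAAAAA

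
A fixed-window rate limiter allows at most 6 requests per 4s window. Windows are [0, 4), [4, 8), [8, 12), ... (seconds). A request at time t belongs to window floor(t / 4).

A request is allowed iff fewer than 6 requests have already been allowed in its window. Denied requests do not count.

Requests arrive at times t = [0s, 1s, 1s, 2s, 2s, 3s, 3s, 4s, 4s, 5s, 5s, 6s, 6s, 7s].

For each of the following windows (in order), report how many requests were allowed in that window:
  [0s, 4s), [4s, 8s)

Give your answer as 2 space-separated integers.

Answer: 6 6

Derivation:
Processing requests:
  req#1 t=0s (window 0): ALLOW
  req#2 t=1s (window 0): ALLOW
  req#3 t=1s (window 0): ALLOW
  req#4 t=2s (window 0): ALLOW
  req#5 t=2s (window 0): ALLOW
  req#6 t=3s (window 0): ALLOW
  req#7 t=3s (window 0): DENY
  req#8 t=4s (window 1): ALLOW
  req#9 t=4s (window 1): ALLOW
  req#10 t=5s (window 1): ALLOW
  req#11 t=5s (window 1): ALLOW
  req#12 t=6s (window 1): ALLOW
  req#13 t=6s (window 1): ALLOW
  req#14 t=7s (window 1): DENY

Allowed counts by window: 6 6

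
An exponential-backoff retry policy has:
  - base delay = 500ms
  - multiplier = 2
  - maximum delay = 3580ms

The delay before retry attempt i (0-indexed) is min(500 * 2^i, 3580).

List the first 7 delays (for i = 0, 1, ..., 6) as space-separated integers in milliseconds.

Computing each delay:
  i=0: min(500*2^0, 3580) = 500
  i=1: min(500*2^1, 3580) = 1000
  i=2: min(500*2^2, 3580) = 2000
  i=3: min(500*2^3, 3580) = 3580
  i=4: min(500*2^4, 3580) = 3580
  i=5: min(500*2^5, 3580) = 3580
  i=6: min(500*2^6, 3580) = 3580

Answer: 500 1000 2000 3580 3580 3580 3580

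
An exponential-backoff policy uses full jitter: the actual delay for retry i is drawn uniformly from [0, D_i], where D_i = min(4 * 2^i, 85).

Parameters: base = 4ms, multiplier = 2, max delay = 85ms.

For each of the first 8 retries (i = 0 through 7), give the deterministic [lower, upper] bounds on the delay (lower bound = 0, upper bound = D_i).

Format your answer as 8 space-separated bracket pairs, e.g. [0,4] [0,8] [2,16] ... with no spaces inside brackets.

Computing bounds per retry:
  i=0: D_i=min(4*2^0,85)=4, bounds=[0,4]
  i=1: D_i=min(4*2^1,85)=8, bounds=[0,8]
  i=2: D_i=min(4*2^2,85)=16, bounds=[0,16]
  i=3: D_i=min(4*2^3,85)=32, bounds=[0,32]
  i=4: D_i=min(4*2^4,85)=64, bounds=[0,64]
  i=5: D_i=min(4*2^5,85)=85, bounds=[0,85]
  i=6: D_i=min(4*2^6,85)=85, bounds=[0,85]
  i=7: D_i=min(4*2^7,85)=85, bounds=[0,85]

Answer: [0,4] [0,8] [0,16] [0,32] [0,64] [0,85] [0,85] [0,85]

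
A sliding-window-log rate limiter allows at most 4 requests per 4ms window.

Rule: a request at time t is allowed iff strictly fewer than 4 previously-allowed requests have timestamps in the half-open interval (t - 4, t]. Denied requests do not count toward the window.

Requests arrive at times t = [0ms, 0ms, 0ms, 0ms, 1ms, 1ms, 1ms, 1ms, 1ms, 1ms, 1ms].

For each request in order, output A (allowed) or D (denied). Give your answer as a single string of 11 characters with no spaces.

Tracking allowed requests in the window:
  req#1 t=0ms: ALLOW
  req#2 t=0ms: ALLOW
  req#3 t=0ms: ALLOW
  req#4 t=0ms: ALLOW
  req#5 t=1ms: DENY
  req#6 t=1ms: DENY
  req#7 t=1ms: DENY
  req#8 t=1ms: DENY
  req#9 t=1ms: DENY
  req#10 t=1ms: DENY
  req#11 t=1ms: DENY

Answer: AAAADDDDDDD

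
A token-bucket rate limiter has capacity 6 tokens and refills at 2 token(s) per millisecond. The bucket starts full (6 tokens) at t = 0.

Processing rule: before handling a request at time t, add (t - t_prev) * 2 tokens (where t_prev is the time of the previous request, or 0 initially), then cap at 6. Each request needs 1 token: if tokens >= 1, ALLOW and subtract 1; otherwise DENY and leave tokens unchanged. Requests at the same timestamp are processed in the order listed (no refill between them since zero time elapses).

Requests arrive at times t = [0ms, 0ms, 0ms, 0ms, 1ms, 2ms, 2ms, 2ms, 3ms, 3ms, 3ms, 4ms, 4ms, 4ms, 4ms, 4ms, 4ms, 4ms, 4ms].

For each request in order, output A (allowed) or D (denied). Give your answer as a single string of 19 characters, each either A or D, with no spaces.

Answer: AAAAAAAAAAAAAADDDDD

Derivation:
Simulating step by step:
  req#1 t=0ms: ALLOW
  req#2 t=0ms: ALLOW
  req#3 t=0ms: ALLOW
  req#4 t=0ms: ALLOW
  req#5 t=1ms: ALLOW
  req#6 t=2ms: ALLOW
  req#7 t=2ms: ALLOW
  req#8 t=2ms: ALLOW
  req#9 t=3ms: ALLOW
  req#10 t=3ms: ALLOW
  req#11 t=3ms: ALLOW
  req#12 t=4ms: ALLOW
  req#13 t=4ms: ALLOW
  req#14 t=4ms: ALLOW
  req#15 t=4ms: DENY
  req#16 t=4ms: DENY
  req#17 t=4ms: DENY
  req#18 t=4ms: DENY
  req#19 t=4ms: DENY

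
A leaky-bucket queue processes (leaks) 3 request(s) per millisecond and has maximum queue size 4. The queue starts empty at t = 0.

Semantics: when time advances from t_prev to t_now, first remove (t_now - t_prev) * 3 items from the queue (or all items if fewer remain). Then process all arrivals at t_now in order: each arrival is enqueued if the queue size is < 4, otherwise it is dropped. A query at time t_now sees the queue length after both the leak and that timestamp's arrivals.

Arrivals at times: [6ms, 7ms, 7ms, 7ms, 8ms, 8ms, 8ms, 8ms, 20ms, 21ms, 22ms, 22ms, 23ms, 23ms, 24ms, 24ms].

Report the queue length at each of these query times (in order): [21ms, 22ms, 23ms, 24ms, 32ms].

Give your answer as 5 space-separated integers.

Answer: 1 2 2 2 0

Derivation:
Queue lengths at query times:
  query t=21ms: backlog = 1
  query t=22ms: backlog = 2
  query t=23ms: backlog = 2
  query t=24ms: backlog = 2
  query t=32ms: backlog = 0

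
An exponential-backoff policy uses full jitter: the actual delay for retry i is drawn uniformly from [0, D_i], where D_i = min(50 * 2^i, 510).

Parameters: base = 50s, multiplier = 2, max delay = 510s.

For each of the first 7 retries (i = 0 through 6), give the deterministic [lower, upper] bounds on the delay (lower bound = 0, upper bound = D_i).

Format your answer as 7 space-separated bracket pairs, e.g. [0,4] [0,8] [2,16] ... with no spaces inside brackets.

Answer: [0,50] [0,100] [0,200] [0,400] [0,510] [0,510] [0,510]

Derivation:
Computing bounds per retry:
  i=0: D_i=min(50*2^0,510)=50, bounds=[0,50]
  i=1: D_i=min(50*2^1,510)=100, bounds=[0,100]
  i=2: D_i=min(50*2^2,510)=200, bounds=[0,200]
  i=3: D_i=min(50*2^3,510)=400, bounds=[0,400]
  i=4: D_i=min(50*2^4,510)=510, bounds=[0,510]
  i=5: D_i=min(50*2^5,510)=510, bounds=[0,510]
  i=6: D_i=min(50*2^6,510)=510, bounds=[0,510]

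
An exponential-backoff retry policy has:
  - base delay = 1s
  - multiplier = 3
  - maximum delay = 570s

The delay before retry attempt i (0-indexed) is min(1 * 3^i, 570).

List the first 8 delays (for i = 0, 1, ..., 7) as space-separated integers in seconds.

Answer: 1 3 9 27 81 243 570 570

Derivation:
Computing each delay:
  i=0: min(1*3^0, 570) = 1
  i=1: min(1*3^1, 570) = 3
  i=2: min(1*3^2, 570) = 9
  i=3: min(1*3^3, 570) = 27
  i=4: min(1*3^4, 570) = 81
  i=5: min(1*3^5, 570) = 243
  i=6: min(1*3^6, 570) = 570
  i=7: min(1*3^7, 570) = 570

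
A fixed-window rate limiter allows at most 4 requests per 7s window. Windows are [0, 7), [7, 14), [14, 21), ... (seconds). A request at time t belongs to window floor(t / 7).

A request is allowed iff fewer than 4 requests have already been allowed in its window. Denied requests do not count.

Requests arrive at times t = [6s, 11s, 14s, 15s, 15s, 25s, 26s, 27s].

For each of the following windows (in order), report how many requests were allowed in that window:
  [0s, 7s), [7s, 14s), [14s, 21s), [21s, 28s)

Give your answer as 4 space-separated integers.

Processing requests:
  req#1 t=6s (window 0): ALLOW
  req#2 t=11s (window 1): ALLOW
  req#3 t=14s (window 2): ALLOW
  req#4 t=15s (window 2): ALLOW
  req#5 t=15s (window 2): ALLOW
  req#6 t=25s (window 3): ALLOW
  req#7 t=26s (window 3): ALLOW
  req#8 t=27s (window 3): ALLOW

Allowed counts by window: 1 1 3 3

Answer: 1 1 3 3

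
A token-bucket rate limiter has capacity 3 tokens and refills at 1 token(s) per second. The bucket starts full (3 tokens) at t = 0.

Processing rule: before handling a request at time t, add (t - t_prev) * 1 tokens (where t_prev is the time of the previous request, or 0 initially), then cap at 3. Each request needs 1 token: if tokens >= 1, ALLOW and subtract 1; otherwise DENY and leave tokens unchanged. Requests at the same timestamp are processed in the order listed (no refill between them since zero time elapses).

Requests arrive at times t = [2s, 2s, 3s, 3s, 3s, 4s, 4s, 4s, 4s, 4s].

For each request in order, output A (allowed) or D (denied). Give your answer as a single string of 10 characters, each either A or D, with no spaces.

Answer: AAAADADDDD

Derivation:
Simulating step by step:
  req#1 t=2s: ALLOW
  req#2 t=2s: ALLOW
  req#3 t=3s: ALLOW
  req#4 t=3s: ALLOW
  req#5 t=3s: DENY
  req#6 t=4s: ALLOW
  req#7 t=4s: DENY
  req#8 t=4s: DENY
  req#9 t=4s: DENY
  req#10 t=4s: DENY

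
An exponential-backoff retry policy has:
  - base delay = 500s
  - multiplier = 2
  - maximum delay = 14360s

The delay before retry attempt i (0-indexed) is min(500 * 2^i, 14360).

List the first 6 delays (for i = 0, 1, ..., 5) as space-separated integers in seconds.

Computing each delay:
  i=0: min(500*2^0, 14360) = 500
  i=1: min(500*2^1, 14360) = 1000
  i=2: min(500*2^2, 14360) = 2000
  i=3: min(500*2^3, 14360) = 4000
  i=4: min(500*2^4, 14360) = 8000
  i=5: min(500*2^5, 14360) = 14360

Answer: 500 1000 2000 4000 8000 14360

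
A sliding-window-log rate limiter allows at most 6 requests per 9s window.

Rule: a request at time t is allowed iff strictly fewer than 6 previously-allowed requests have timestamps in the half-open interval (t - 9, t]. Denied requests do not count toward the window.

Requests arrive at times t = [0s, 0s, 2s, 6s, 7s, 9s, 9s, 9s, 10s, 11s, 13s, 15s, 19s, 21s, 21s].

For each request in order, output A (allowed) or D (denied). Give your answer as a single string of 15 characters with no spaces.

Tracking allowed requests in the window:
  req#1 t=0s: ALLOW
  req#2 t=0s: ALLOW
  req#3 t=2s: ALLOW
  req#4 t=6s: ALLOW
  req#5 t=7s: ALLOW
  req#6 t=9s: ALLOW
  req#7 t=9s: ALLOW
  req#8 t=9s: ALLOW
  req#9 t=10s: DENY
  req#10 t=11s: ALLOW
  req#11 t=13s: DENY
  req#12 t=15s: ALLOW
  req#13 t=19s: ALLOW
  req#14 t=21s: ALLOW
  req#15 t=21s: ALLOW

Answer: AAAAAAAADADAAAA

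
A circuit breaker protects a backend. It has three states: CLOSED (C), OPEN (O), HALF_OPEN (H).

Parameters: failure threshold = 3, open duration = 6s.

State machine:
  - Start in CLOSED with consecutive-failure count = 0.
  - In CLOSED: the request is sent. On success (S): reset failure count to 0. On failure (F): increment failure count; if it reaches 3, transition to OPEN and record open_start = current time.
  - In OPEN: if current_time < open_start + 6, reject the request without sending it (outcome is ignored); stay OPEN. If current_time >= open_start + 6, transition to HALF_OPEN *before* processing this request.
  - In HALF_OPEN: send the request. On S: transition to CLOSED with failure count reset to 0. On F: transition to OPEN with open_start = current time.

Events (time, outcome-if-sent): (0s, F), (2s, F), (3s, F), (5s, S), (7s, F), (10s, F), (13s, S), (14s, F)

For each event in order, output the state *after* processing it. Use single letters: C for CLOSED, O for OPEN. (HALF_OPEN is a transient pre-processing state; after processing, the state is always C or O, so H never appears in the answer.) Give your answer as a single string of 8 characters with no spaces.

State after each event:
  event#1 t=0s outcome=F: state=CLOSED
  event#2 t=2s outcome=F: state=CLOSED
  event#3 t=3s outcome=F: state=OPEN
  event#4 t=5s outcome=S: state=OPEN
  event#5 t=7s outcome=F: state=OPEN
  event#6 t=10s outcome=F: state=OPEN
  event#7 t=13s outcome=S: state=OPEN
  event#8 t=14s outcome=F: state=OPEN

Answer: CCOOOOOO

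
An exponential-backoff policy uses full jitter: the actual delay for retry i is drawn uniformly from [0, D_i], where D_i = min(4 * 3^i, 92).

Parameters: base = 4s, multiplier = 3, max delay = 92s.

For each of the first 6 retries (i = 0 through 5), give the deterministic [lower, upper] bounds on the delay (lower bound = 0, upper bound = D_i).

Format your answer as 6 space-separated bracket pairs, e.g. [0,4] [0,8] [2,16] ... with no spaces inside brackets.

Computing bounds per retry:
  i=0: D_i=min(4*3^0,92)=4, bounds=[0,4]
  i=1: D_i=min(4*3^1,92)=12, bounds=[0,12]
  i=2: D_i=min(4*3^2,92)=36, bounds=[0,36]
  i=3: D_i=min(4*3^3,92)=92, bounds=[0,92]
  i=4: D_i=min(4*3^4,92)=92, bounds=[0,92]
  i=5: D_i=min(4*3^5,92)=92, bounds=[0,92]

Answer: [0,4] [0,12] [0,36] [0,92] [0,92] [0,92]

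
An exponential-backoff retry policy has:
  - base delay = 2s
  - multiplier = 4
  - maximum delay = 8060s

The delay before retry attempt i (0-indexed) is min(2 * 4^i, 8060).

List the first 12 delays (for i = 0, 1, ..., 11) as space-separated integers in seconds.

Computing each delay:
  i=0: min(2*4^0, 8060) = 2
  i=1: min(2*4^1, 8060) = 8
  i=2: min(2*4^2, 8060) = 32
  i=3: min(2*4^3, 8060) = 128
  i=4: min(2*4^4, 8060) = 512
  i=5: min(2*4^5, 8060) = 2048
  i=6: min(2*4^6, 8060) = 8060
  i=7: min(2*4^7, 8060) = 8060
  i=8: min(2*4^8, 8060) = 8060
  i=9: min(2*4^9, 8060) = 8060
  i=10: min(2*4^10, 8060) = 8060
  i=11: min(2*4^11, 8060) = 8060

Answer: 2 8 32 128 512 2048 8060 8060 8060 8060 8060 8060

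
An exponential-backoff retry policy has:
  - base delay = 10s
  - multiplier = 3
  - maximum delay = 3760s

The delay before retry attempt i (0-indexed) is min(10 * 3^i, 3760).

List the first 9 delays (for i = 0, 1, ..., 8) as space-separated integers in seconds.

Computing each delay:
  i=0: min(10*3^0, 3760) = 10
  i=1: min(10*3^1, 3760) = 30
  i=2: min(10*3^2, 3760) = 90
  i=3: min(10*3^3, 3760) = 270
  i=4: min(10*3^4, 3760) = 810
  i=5: min(10*3^5, 3760) = 2430
  i=6: min(10*3^6, 3760) = 3760
  i=7: min(10*3^7, 3760) = 3760
  i=8: min(10*3^8, 3760) = 3760

Answer: 10 30 90 270 810 2430 3760 3760 3760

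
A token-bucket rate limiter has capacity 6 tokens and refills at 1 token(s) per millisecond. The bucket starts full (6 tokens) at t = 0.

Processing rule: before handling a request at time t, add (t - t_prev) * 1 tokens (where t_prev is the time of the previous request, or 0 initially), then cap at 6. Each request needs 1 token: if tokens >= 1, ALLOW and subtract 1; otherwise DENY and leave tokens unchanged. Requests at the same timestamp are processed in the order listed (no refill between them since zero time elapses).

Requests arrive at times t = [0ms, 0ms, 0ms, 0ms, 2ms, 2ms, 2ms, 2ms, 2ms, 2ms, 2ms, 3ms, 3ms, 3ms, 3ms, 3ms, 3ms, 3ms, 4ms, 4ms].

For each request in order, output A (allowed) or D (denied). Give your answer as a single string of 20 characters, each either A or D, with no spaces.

Answer: AAAAAAAADDDADDDDDDAD

Derivation:
Simulating step by step:
  req#1 t=0ms: ALLOW
  req#2 t=0ms: ALLOW
  req#3 t=0ms: ALLOW
  req#4 t=0ms: ALLOW
  req#5 t=2ms: ALLOW
  req#6 t=2ms: ALLOW
  req#7 t=2ms: ALLOW
  req#8 t=2ms: ALLOW
  req#9 t=2ms: DENY
  req#10 t=2ms: DENY
  req#11 t=2ms: DENY
  req#12 t=3ms: ALLOW
  req#13 t=3ms: DENY
  req#14 t=3ms: DENY
  req#15 t=3ms: DENY
  req#16 t=3ms: DENY
  req#17 t=3ms: DENY
  req#18 t=3ms: DENY
  req#19 t=4ms: ALLOW
  req#20 t=4ms: DENY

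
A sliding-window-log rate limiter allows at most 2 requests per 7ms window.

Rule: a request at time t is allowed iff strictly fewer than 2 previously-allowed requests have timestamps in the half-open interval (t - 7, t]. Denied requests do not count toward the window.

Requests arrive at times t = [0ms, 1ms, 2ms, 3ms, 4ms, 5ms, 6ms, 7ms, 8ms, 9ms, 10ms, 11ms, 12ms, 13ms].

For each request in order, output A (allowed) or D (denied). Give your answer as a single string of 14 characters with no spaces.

Tracking allowed requests in the window:
  req#1 t=0ms: ALLOW
  req#2 t=1ms: ALLOW
  req#3 t=2ms: DENY
  req#4 t=3ms: DENY
  req#5 t=4ms: DENY
  req#6 t=5ms: DENY
  req#7 t=6ms: DENY
  req#8 t=7ms: ALLOW
  req#9 t=8ms: ALLOW
  req#10 t=9ms: DENY
  req#11 t=10ms: DENY
  req#12 t=11ms: DENY
  req#13 t=12ms: DENY
  req#14 t=13ms: DENY

Answer: AADDDDDAADDDDD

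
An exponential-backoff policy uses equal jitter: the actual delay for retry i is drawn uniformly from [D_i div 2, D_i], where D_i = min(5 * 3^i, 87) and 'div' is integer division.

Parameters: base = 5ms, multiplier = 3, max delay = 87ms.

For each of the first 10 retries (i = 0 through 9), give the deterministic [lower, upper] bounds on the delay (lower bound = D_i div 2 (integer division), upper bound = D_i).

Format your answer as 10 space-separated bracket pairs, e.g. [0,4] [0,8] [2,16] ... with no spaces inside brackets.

Computing bounds per retry:
  i=0: D_i=min(5*3^0,87)=5, bounds=[2,5]
  i=1: D_i=min(5*3^1,87)=15, bounds=[7,15]
  i=2: D_i=min(5*3^2,87)=45, bounds=[22,45]
  i=3: D_i=min(5*3^3,87)=87, bounds=[43,87]
  i=4: D_i=min(5*3^4,87)=87, bounds=[43,87]
  i=5: D_i=min(5*3^5,87)=87, bounds=[43,87]
  i=6: D_i=min(5*3^6,87)=87, bounds=[43,87]
  i=7: D_i=min(5*3^7,87)=87, bounds=[43,87]
  i=8: D_i=min(5*3^8,87)=87, bounds=[43,87]
  i=9: D_i=min(5*3^9,87)=87, bounds=[43,87]

Answer: [2,5] [7,15] [22,45] [43,87] [43,87] [43,87] [43,87] [43,87] [43,87] [43,87]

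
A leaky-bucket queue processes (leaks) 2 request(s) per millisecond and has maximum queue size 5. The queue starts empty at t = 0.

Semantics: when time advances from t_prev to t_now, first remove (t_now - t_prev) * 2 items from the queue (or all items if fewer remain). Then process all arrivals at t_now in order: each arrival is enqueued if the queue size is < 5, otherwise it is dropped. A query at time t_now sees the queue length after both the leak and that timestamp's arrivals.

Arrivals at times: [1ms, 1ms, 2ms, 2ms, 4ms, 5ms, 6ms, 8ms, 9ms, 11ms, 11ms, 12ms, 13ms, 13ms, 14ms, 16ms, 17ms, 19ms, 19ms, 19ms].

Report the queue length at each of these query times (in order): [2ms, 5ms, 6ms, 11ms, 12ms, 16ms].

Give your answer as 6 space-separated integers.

Queue lengths at query times:
  query t=2ms: backlog = 2
  query t=5ms: backlog = 1
  query t=6ms: backlog = 1
  query t=11ms: backlog = 2
  query t=12ms: backlog = 1
  query t=16ms: backlog = 1

Answer: 2 1 1 2 1 1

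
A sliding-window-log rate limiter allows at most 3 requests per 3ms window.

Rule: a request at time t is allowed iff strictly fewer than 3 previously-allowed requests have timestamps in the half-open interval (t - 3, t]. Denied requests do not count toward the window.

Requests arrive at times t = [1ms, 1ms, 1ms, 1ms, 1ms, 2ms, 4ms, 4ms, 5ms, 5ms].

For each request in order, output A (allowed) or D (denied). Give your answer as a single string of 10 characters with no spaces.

Answer: AAADDDAAAD

Derivation:
Tracking allowed requests in the window:
  req#1 t=1ms: ALLOW
  req#2 t=1ms: ALLOW
  req#3 t=1ms: ALLOW
  req#4 t=1ms: DENY
  req#5 t=1ms: DENY
  req#6 t=2ms: DENY
  req#7 t=4ms: ALLOW
  req#8 t=4ms: ALLOW
  req#9 t=5ms: ALLOW
  req#10 t=5ms: DENY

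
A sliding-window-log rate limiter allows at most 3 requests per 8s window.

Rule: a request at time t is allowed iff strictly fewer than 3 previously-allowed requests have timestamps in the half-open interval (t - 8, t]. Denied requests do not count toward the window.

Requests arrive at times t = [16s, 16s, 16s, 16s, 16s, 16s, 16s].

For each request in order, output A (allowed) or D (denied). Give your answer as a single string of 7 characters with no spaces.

Answer: AAADDDD

Derivation:
Tracking allowed requests in the window:
  req#1 t=16s: ALLOW
  req#2 t=16s: ALLOW
  req#3 t=16s: ALLOW
  req#4 t=16s: DENY
  req#5 t=16s: DENY
  req#6 t=16s: DENY
  req#7 t=16s: DENY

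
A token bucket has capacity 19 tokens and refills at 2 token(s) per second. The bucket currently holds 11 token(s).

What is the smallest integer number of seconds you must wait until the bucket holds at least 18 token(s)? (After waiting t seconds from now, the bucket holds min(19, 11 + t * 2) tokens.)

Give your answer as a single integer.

Answer: 4

Derivation:
Need 11 + t * 2 >= 18, so t >= 7/2.
Smallest integer t = ceil(7/2) = 4.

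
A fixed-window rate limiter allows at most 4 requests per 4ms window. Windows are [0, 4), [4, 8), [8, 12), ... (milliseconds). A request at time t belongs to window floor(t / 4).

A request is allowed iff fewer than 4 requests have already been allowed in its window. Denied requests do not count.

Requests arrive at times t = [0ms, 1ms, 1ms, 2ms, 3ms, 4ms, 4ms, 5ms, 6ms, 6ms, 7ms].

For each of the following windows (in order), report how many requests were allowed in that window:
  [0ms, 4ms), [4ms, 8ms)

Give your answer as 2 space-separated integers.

Answer: 4 4

Derivation:
Processing requests:
  req#1 t=0ms (window 0): ALLOW
  req#2 t=1ms (window 0): ALLOW
  req#3 t=1ms (window 0): ALLOW
  req#4 t=2ms (window 0): ALLOW
  req#5 t=3ms (window 0): DENY
  req#6 t=4ms (window 1): ALLOW
  req#7 t=4ms (window 1): ALLOW
  req#8 t=5ms (window 1): ALLOW
  req#9 t=6ms (window 1): ALLOW
  req#10 t=6ms (window 1): DENY
  req#11 t=7ms (window 1): DENY

Allowed counts by window: 4 4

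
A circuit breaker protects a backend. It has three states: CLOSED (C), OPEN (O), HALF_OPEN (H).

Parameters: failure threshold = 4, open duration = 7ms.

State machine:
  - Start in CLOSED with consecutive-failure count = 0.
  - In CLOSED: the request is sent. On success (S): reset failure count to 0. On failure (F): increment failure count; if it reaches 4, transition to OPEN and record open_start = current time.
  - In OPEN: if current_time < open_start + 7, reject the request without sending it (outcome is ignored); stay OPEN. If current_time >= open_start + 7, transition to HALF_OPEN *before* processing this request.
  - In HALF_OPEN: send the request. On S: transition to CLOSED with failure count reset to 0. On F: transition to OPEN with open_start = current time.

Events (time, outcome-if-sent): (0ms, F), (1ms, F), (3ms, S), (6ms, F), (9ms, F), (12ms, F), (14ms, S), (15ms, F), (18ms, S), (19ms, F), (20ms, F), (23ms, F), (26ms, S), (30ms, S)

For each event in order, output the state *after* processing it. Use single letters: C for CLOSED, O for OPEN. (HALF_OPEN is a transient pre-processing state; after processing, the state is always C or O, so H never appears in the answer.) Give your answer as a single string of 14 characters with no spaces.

State after each event:
  event#1 t=0ms outcome=F: state=CLOSED
  event#2 t=1ms outcome=F: state=CLOSED
  event#3 t=3ms outcome=S: state=CLOSED
  event#4 t=6ms outcome=F: state=CLOSED
  event#5 t=9ms outcome=F: state=CLOSED
  event#6 t=12ms outcome=F: state=CLOSED
  event#7 t=14ms outcome=S: state=CLOSED
  event#8 t=15ms outcome=F: state=CLOSED
  event#9 t=18ms outcome=S: state=CLOSED
  event#10 t=19ms outcome=F: state=CLOSED
  event#11 t=20ms outcome=F: state=CLOSED
  event#12 t=23ms outcome=F: state=CLOSED
  event#13 t=26ms outcome=S: state=CLOSED
  event#14 t=30ms outcome=S: state=CLOSED

Answer: CCCCCCCCCCCCCC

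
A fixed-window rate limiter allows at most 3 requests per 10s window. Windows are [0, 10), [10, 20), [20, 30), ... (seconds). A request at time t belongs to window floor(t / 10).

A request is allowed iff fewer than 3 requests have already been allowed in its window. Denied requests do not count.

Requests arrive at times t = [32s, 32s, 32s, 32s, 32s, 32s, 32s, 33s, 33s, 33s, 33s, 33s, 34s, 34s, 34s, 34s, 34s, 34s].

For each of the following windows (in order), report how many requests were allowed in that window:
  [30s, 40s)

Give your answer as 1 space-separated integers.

Answer: 3

Derivation:
Processing requests:
  req#1 t=32s (window 3): ALLOW
  req#2 t=32s (window 3): ALLOW
  req#3 t=32s (window 3): ALLOW
  req#4 t=32s (window 3): DENY
  req#5 t=32s (window 3): DENY
  req#6 t=32s (window 3): DENY
  req#7 t=32s (window 3): DENY
  req#8 t=33s (window 3): DENY
  req#9 t=33s (window 3): DENY
  req#10 t=33s (window 3): DENY
  req#11 t=33s (window 3): DENY
  req#12 t=33s (window 3): DENY
  req#13 t=34s (window 3): DENY
  req#14 t=34s (window 3): DENY
  req#15 t=34s (window 3): DENY
  req#16 t=34s (window 3): DENY
  req#17 t=34s (window 3): DENY
  req#18 t=34s (window 3): DENY

Allowed counts by window: 3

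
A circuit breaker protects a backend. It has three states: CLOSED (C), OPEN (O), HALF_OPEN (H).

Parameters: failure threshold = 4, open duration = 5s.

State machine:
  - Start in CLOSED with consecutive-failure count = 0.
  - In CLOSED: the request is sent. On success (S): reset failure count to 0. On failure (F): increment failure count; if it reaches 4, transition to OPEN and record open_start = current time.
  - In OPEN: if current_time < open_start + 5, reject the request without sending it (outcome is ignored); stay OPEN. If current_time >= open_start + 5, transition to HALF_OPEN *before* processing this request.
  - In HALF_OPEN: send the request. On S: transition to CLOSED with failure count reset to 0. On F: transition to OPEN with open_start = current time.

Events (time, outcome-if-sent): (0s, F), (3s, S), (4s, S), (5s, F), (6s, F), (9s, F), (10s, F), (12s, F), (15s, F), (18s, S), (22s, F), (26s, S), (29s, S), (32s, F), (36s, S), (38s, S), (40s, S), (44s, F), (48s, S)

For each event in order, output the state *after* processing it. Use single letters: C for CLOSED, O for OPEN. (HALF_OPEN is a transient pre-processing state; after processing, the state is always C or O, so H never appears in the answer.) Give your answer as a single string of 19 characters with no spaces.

State after each event:
  event#1 t=0s outcome=F: state=CLOSED
  event#2 t=3s outcome=S: state=CLOSED
  event#3 t=4s outcome=S: state=CLOSED
  event#4 t=5s outcome=F: state=CLOSED
  event#5 t=6s outcome=F: state=CLOSED
  event#6 t=9s outcome=F: state=CLOSED
  event#7 t=10s outcome=F: state=OPEN
  event#8 t=12s outcome=F: state=OPEN
  event#9 t=15s outcome=F: state=OPEN
  event#10 t=18s outcome=S: state=OPEN
  event#11 t=22s outcome=F: state=OPEN
  event#12 t=26s outcome=S: state=OPEN
  event#13 t=29s outcome=S: state=CLOSED
  event#14 t=32s outcome=F: state=CLOSED
  event#15 t=36s outcome=S: state=CLOSED
  event#16 t=38s outcome=S: state=CLOSED
  event#17 t=40s outcome=S: state=CLOSED
  event#18 t=44s outcome=F: state=CLOSED
  event#19 t=48s outcome=S: state=CLOSED

Answer: CCCCCCOOOOOOCCCCCCC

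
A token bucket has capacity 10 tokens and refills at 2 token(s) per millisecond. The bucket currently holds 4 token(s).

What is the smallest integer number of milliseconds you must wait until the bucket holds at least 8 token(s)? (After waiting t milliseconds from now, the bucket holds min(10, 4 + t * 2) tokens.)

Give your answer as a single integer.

Answer: 2

Derivation:
Need 4 + t * 2 >= 8, so t >= 4/2.
Smallest integer t = ceil(4/2) = 2.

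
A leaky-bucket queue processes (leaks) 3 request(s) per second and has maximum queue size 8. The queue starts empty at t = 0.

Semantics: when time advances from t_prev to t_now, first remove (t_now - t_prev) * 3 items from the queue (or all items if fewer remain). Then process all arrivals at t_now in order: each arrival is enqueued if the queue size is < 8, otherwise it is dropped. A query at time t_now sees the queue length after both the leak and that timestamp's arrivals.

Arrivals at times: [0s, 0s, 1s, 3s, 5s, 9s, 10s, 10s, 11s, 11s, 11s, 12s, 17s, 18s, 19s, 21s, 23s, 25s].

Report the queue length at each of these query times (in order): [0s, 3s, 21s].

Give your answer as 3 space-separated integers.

Queue lengths at query times:
  query t=0s: backlog = 2
  query t=3s: backlog = 1
  query t=21s: backlog = 1

Answer: 2 1 1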